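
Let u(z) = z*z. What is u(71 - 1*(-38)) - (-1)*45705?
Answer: 57586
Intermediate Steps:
u(z) = z²
u(71 - 1*(-38)) - (-1)*45705 = (71 - 1*(-38))² - (-1)*45705 = (71 + 38)² - 1*(-45705) = 109² + 45705 = 11881 + 45705 = 57586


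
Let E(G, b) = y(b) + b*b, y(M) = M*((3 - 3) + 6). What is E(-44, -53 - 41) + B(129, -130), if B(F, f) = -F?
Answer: 8143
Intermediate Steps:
y(M) = 6*M (y(M) = M*(0 + 6) = M*6 = 6*M)
E(G, b) = b**2 + 6*b (E(G, b) = 6*b + b*b = 6*b + b**2 = b**2 + 6*b)
E(-44, -53 - 41) + B(129, -130) = (-53 - 41)*(6 + (-53 - 41)) - 1*129 = -94*(6 - 94) - 129 = -94*(-88) - 129 = 8272 - 129 = 8143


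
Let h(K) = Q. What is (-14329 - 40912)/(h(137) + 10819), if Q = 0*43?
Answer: -55241/10819 ≈ -5.1059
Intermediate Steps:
Q = 0
h(K) = 0
(-14329 - 40912)/(h(137) + 10819) = (-14329 - 40912)/(0 + 10819) = -55241/10819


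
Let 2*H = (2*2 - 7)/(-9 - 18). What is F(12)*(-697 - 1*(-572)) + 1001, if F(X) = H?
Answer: 17893/18 ≈ 994.06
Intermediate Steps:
H = 1/18 (H = ((2*2 - 7)/(-9 - 18))/2 = ((4 - 7)/(-27))/2 = (-3*(-1/27))/2 = (½)*(⅑) = 1/18 ≈ 0.055556)
F(X) = 1/18
F(12)*(-697 - 1*(-572)) + 1001 = (-697 - 1*(-572))/18 + 1001 = (-697 + 572)/18 + 1001 = (1/18)*(-125) + 1001 = -125/18 + 1001 = 17893/18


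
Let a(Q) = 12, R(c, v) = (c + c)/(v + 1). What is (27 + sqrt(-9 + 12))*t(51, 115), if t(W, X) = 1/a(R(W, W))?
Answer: 9/4 + sqrt(3)/12 ≈ 2.3943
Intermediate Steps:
R(c, v) = 2*c/(1 + v) (R(c, v) = (2*c)/(1 + v) = 2*c/(1 + v))
t(W, X) = 1/12
(27 + sqrt(-9 + 12))*t(51, 115) = (27 + sqrt(-9 + 12))*(1/12) = (27 + sqrt(3))*(1/12) = 9/4 + sqrt(3)/12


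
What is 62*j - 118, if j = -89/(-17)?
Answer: 3512/17 ≈ 206.59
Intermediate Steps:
j = 89/17 (j = -89*(-1/17) = 89/17 ≈ 5.2353)
62*j - 118 = 62*(89/17) - 118 = 5518/17 - 118 = 3512/17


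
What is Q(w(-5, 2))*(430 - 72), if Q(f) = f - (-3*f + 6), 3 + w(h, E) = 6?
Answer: 2148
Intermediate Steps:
w(h, E) = 3 (w(h, E) = -3 + 6 = 3)
Q(f) = -6 + 4*f (Q(f) = f - (6 - 3*f) = f + (-6 + 3*f) = -6 + 4*f)
Q(w(-5, 2))*(430 - 72) = (-6 + 4*3)*(430 - 72) = (-6 + 12)*358 = 6*358 = 2148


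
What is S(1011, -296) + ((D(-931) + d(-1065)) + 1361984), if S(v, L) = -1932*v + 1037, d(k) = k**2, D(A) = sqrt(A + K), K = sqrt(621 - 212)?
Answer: 543994 + sqrt(-931 + sqrt(409)) ≈ 5.4399e+5 + 30.179*I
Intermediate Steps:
K = sqrt(409) ≈ 20.224
D(A) = sqrt(A + sqrt(409))
S(v, L) = 1037 - 1932*v
S(1011, -296) + ((D(-931) + d(-1065)) + 1361984) = (1037 - 1932*1011) + ((sqrt(-931 + sqrt(409)) + (-1065)**2) + 1361984) = (1037 - 1953252) + ((sqrt(-931 + sqrt(409)) + 1134225) + 1361984) = -1952215 + ((1134225 + sqrt(-931 + sqrt(409))) + 1361984) = -1952215 + (2496209 + sqrt(-931 + sqrt(409))) = 543994 + sqrt(-931 + sqrt(409))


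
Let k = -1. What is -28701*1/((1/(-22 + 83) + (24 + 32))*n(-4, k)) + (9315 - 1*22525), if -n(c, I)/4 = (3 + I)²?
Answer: -240155453/18224 ≈ -13178.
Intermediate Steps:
n(c, I) = -4*(3 + I)²
-28701*1/((1/(-22 + 83) + (24 + 32))*n(-4, k)) + (9315 - 1*22525) = -28701*(-1/(4*(3 - 1)²*(1/(-22 + 83) + (24 + 32)))) + (9315 - 1*22525) = -28701*(-1/(16*(1/61 + 56))) + (9315 - 22525) = -28701*(-1/(16*(1/61 + 56))) - 13210 = -28701/((3417/61)*(-16)) - 13210 = -28701/(-54672/61) - 13210 = -28701*(-61/54672) - 13210 = 583587/18224 - 13210 = -240155453/18224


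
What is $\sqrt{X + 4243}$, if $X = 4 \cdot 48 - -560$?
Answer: $3 \sqrt{555} \approx 70.675$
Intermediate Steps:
$X = 752$ ($X = 192 + 560 = 752$)
$\sqrt{X + 4243} = \sqrt{752 + 4243} = \sqrt{4995} = 3 \sqrt{555}$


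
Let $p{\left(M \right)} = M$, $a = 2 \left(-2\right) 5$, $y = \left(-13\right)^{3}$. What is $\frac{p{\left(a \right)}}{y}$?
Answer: $\frac{20}{2197} \approx 0.0091033$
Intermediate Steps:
$y = -2197$
$a = -20$ ($a = \left(-4\right) 5 = -20$)
$\frac{p{\left(a \right)}}{y} = - \frac{20}{-2197} = \left(-20\right) \left(- \frac{1}{2197}\right) = \frac{20}{2197}$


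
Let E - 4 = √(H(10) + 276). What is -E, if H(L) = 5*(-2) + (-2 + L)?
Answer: -4 - √274 ≈ -20.553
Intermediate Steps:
H(L) = -12 + L (H(L) = -10 + (-2 + L) = -12 + L)
E = 4 + √274 (E = 4 + √((-12 + 10) + 276) = 4 + √(-2 + 276) = 4 + √274 ≈ 20.553)
-E = -(4 + √274) = -4 - √274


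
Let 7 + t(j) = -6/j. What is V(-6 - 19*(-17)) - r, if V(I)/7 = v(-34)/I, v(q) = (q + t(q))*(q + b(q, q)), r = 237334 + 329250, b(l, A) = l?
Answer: -179587696/317 ≈ -5.6652e+5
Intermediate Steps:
t(j) = -7 - 6/j
r = 566584
v(q) = 2*q*(-7 + q - 6/q) (v(q) = (q + (-7 - 6/q))*(q + q) = (-7 + q - 6/q)*(2*q) = 2*q*(-7 + q - 6/q))
V(I) = 19432/I (V(I) = 7*((-12 - 14*(-34) + 2*(-34)²)/I) = 7*((-12 + 476 + 2*1156)/I) = 7*((-12 + 476 + 2312)/I) = 7*(2776/I) = 19432/I)
V(-6 - 19*(-17)) - r = 19432/(-6 - 19*(-17)) - 1*566584 = 19432/(-6 + 323) - 566584 = 19432/317 - 566584 = -179587696/317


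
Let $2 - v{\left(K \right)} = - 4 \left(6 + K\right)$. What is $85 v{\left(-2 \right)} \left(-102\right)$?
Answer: $-156060$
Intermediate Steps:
$v{\left(K \right)} = 26 + 4 K$ ($v{\left(K \right)} = 2 - - 4 \left(6 + K\right) = 2 - \left(-24 - 4 K\right) = 2 + \left(24 + 4 K\right) = 26 + 4 K$)
$85 v{\left(-2 \right)} \left(-102\right) = 85 \left(26 + 4 \left(-2\right)\right) \left(-102\right) = 85 \left(26 - 8\right) \left(-102\right) = 85 \cdot 18 \left(-102\right) = 1530 \left(-102\right) = -156060$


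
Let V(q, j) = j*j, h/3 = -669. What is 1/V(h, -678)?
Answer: 1/459684 ≈ 2.1754e-6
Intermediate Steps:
h = -2007 (h = 3*(-669) = -2007)
V(q, j) = j²
1/V(h, -678) = 1/((-678)²) = 1/459684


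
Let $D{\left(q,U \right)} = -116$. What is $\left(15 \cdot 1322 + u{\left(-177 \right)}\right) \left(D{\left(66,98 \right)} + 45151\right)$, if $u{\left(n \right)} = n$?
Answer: $885072855$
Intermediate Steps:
$\left(15 \cdot 1322 + u{\left(-177 \right)}\right) \left(D{\left(66,98 \right)} + 45151\right) = \left(15 \cdot 1322 - 177\right) \left(-116 + 45151\right) = \left(19830 - 177\right) 45035 = 19653 \cdot 45035 = 885072855$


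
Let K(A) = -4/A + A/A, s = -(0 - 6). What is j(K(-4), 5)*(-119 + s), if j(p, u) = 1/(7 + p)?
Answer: -113/9 ≈ -12.556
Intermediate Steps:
s = 6 (s = -1*(-6) = 6)
K(A) = 1 - 4/A (K(A) = -4/A + 1 = 1 - 4/A)
j(K(-4), 5)*(-119 + s) = (-119 + 6)/(7 + (-4 - 4)/(-4)) = -113/(7 - 1/4*(-8)) = -113/(7 + 2) = -113/9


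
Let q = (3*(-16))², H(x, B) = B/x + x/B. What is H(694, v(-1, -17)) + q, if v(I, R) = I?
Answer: 1117339/694 ≈ 1610.0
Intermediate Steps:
q = 2304 (q = (-48)² = 2304)
H(694, v(-1, -17)) + q = (-1/694 + 694/(-1)) + 2304 = (-1*1/694 + 694*(-1)) + 2304 = (-1/694 - 694) + 2304 = -481637/694 + 2304 = 1117339/694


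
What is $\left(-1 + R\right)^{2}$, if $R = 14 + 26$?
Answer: $1521$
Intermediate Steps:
$R = 40$
$\left(-1 + R\right)^{2} = \left(-1 + 40\right)^{2} = 39^{2} = 1521$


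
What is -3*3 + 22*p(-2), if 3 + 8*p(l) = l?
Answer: -91/4 ≈ -22.750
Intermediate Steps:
p(l) = -3/8 + l/8
-3*3 + 22*p(-2) = -3*3 + 22*(-3/8 + (⅛)*(-2)) = -9 + 22*(-3/8 - ¼) = -9 + 22*(-5/8) = -9 - 55/4 = -91/4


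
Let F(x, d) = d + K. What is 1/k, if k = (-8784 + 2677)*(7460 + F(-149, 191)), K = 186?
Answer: -1/47860559 ≈ -2.0894e-8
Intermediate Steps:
F(x, d) = 186 + d (F(x, d) = d + 186 = 186 + d)
k = -47860559 (k = (-8784 + 2677)*(7460 + (186 + 191)) = -6107*(7460 + 377) = -6107*7837 = -47860559)
1/k = 1/(-47860559) = -1/47860559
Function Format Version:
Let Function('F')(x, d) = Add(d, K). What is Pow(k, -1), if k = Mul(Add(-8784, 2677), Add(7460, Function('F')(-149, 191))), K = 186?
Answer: Rational(-1, 47860559) ≈ -2.0894e-8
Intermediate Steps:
Function('F')(x, d) = Add(186, d) (Function('F')(x, d) = Add(d, 186) = Add(186, d))
k = -47860559 (k = Mul(Add(-8784, 2677), Add(7460, Add(186, 191))) = Mul(-6107, Add(7460, 377)) = Mul(-6107, 7837) = -47860559)
Pow(k, -1) = Pow(-47860559, -1) = Rational(-1, 47860559)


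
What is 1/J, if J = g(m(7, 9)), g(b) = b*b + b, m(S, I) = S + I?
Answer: 1/272 ≈ 0.0036765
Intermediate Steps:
m(S, I) = I + S
g(b) = b + b² (g(b) = b² + b = b + b²)
J = 272 (J = (9 + 7)*(1 + (9 + 7)) = 16*(1 + 16) = 16*17 = 272)
1/J = 1/272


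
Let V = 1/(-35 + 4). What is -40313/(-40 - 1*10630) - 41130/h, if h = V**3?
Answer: 13073991906413/10670 ≈ 1.2253e+9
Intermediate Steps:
V = -1/31 (V = 1/(-31) = -1/31 ≈ -0.032258)
h = -1/29791 (h = (-1/31)**3 = -1/29791 ≈ -3.3567e-5)
-40313/(-40 - 1*10630) - 41130/h = -40313/(-40 - 1*10630) - 41130/(-1/29791) = -40313/(-40 - 10630) - 41130*(-29791) = -40313/(-10670) + 1225303830 = -40313*(-1/10670) + 1225303830 = 40313/10670 + 1225303830 = 13073991906413/10670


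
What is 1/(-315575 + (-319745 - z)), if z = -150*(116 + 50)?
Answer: -1/610420 ≈ -1.6382e-6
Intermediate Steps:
z = -24900 (z = -150*166 = -24900)
1/(-315575 + (-319745 - z)) = 1/(-315575 + (-319745 - 1*(-24900))) = 1/(-315575 + (-319745 + 24900)) = 1/(-315575 - 294845) = 1/(-610420) = -1/610420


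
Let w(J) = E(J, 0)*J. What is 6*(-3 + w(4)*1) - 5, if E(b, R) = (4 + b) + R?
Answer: 169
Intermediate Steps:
E(b, R) = 4 + R + b
w(J) = J*(4 + J) (w(J) = (4 + 0 + J)*J = (4 + J)*J = J*(4 + J))
6*(-3 + w(4)*1) - 5 = 6*(-3 + (4*(4 + 4))*1) - 5 = 6*(-3 + (4*8)*1) - 5 = 6*(-3 + 32*1) - 5 = 6*(-3 + 32) - 5 = 6*29 - 5 = 174 - 5 = 169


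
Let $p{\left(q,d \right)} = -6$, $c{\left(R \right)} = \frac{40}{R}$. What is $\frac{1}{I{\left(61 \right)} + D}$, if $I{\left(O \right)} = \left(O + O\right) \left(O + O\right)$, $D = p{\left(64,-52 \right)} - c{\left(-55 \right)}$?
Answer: $\frac{11}{163666} \approx 6.721 \cdot 10^{-5}$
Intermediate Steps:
$D = - \frac{58}{11}$ ($D = -6 - \frac{40}{-55} = -6 - 40 \left(- \frac{1}{55}\right) = -6 - - \frac{8}{11} = -6 + \frac{8}{11} = - \frac{58}{11} \approx -5.2727$)
$I{\left(O \right)} = 4 O^{2}$ ($I{\left(O \right)} = 2 O 2 O = 4 O^{2}$)
$\frac{1}{I{\left(61 \right)} + D} = \frac{1}{4 \cdot 61^{2} - \frac{58}{11}} = \frac{1}{4 \cdot 3721 - \frac{58}{11}} = \frac{1}{14884 - \frac{58}{11}} = \frac{1}{\frac{163666}{11}} = \frac{11}{163666}$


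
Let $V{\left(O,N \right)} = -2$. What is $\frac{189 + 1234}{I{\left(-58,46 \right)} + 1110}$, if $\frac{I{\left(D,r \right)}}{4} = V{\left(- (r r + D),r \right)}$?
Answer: $\frac{1423}{1102} \approx 1.2913$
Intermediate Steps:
$I{\left(D,r \right)} = -8$ ($I{\left(D,r \right)} = 4 \left(-2\right) = -8$)
$\frac{189 + 1234}{I{\left(-58,46 \right)} + 1110} = \frac{189 + 1234}{-8 + 1110} = \frac{1423}{1102}$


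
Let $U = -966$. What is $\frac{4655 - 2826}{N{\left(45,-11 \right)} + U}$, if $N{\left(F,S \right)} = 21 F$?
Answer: $- \frac{1829}{21} \approx -87.095$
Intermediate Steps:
$\frac{4655 - 2826}{N{\left(45,-11 \right)} + U} = \frac{4655 - 2826}{21 \cdot 45 - 966} = \frac{1829}{945 - 966} = \frac{1829}{-21} = 1829 \left(- \frac{1}{21}\right) = - \frac{1829}{21}$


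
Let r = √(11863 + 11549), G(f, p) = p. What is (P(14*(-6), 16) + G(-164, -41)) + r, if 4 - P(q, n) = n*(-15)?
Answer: 203 + 2*√5853 ≈ 356.01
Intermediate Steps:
P(q, n) = 4 + 15*n (P(q, n) = 4 - n*(-15) = 4 - (-15)*n = 4 + 15*n)
r = 2*√5853 (r = √23412 = 2*√5853 ≈ 153.01)
(P(14*(-6), 16) + G(-164, -41)) + r = ((4 + 15*16) - 41) + 2*√5853 = ((4 + 240) - 41) + 2*√5853 = (244 - 41) + 2*√5853 = 203 + 2*√5853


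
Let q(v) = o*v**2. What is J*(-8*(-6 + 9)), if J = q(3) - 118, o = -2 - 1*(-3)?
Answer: 2616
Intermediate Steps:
o = 1 (o = -2 + 3 = 1)
q(v) = v**2 (q(v) = 1*v**2 = v**2)
J = -109 (J = 3**2 - 118 = 9 - 118 = -109)
J*(-8*(-6 + 9)) = -(-872)*(-6 + 9) = -(-872)*3 = -109*(-24) = 2616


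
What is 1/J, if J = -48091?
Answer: -1/48091 ≈ -2.0794e-5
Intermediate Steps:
1/J = 1/(-48091) = -1/48091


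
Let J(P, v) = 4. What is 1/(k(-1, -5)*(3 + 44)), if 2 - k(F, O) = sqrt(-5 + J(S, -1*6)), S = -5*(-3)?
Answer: 2/235 + I/235 ≈ 0.0085106 + 0.0042553*I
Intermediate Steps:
S = 15
k(F, O) = 2 - I (k(F, O) = 2 - sqrt(-5 + 4) = 2 - sqrt(-1) = 2 - I)
1/(k(-1, -5)*(3 + 44)) = 1/((2 - I)*(3 + 44)) = 1/((2 - I)*47) = 1/(94 - 47*I) = (94 + 47*I)/11045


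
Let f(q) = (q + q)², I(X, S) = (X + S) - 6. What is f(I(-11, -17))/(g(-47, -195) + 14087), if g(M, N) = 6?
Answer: 272/829 ≈ 0.32811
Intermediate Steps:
I(X, S) = -6 + S + X (I(X, S) = (S + X) - 6 = -6 + S + X)
f(q) = 4*q² (f(q) = (2*q)² = 4*q²)
f(I(-11, -17))/(g(-47, -195) + 14087) = (4*(-6 - 17 - 11)²)/(6 + 14087) = (4*(-34)²)/14093 = (4*1156)*(1/14093) = 4624*(1/14093) = 272/829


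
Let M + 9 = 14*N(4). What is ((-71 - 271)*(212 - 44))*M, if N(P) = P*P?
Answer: -12353040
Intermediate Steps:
N(P) = P²
M = 215 (M = -9 + 14*4² = -9 + 14*16 = -9 + 224 = 215)
((-71 - 271)*(212 - 44))*M = ((-71 - 271)*(212 - 44))*215 = -342*168*215 = -57456*215 = -12353040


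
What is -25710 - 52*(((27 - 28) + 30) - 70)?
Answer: -23578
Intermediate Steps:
-25710 - 52*(((27 - 28) + 30) - 70) = -25710 - 52*((-1 + 30) - 70) = -25710 - 52*(29 - 70) = -25710 - 52*(-41) = -25710 + 2132 = -23578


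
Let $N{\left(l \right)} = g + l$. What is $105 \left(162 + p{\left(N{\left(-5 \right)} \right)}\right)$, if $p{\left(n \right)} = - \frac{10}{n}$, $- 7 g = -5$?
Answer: $17255$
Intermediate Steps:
$g = \frac{5}{7}$ ($g = \left(- \frac{1}{7}\right) \left(-5\right) = \frac{5}{7} \approx 0.71429$)
$N{\left(l \right)} = \frac{5}{7} + l$
$105 \left(162 + p{\left(N{\left(-5 \right)} \right)}\right) = 105 \left(162 - \frac{10}{\frac{5}{7} - 5}\right) = 105 \left(162 - \frac{10}{- \frac{30}{7}}\right) = 105 \left(162 - - \frac{7}{3}\right) = 105 \left(162 + \frac{7}{3}\right) = 105 \cdot \frac{493}{3} = 17255$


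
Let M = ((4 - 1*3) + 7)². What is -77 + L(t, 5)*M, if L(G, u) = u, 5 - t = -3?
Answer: 243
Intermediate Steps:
t = 8 (t = 5 - 1*(-3) = 5 + 3 = 8)
M = 64 (M = ((4 - 3) + 7)² = (1 + 7)² = 8² = 64)
-77 + L(t, 5)*M = -77 + 5*64 = -77 + 320 = 243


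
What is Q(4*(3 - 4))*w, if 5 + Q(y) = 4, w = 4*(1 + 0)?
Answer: -4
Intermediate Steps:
w = 4 (w = 4*1 = 4)
Q(y) = -1 (Q(y) = -5 + 4 = -1)
Q(4*(3 - 4))*w = -1*4 = -4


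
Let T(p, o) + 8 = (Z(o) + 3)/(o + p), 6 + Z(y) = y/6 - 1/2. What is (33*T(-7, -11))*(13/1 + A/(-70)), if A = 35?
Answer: -28600/9 ≈ -3177.8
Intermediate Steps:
Z(y) = -13/2 + y/6 (Z(y) = -6 + (y/6 - 1/2) = -6 + (-1/2 + y/6) = -13/2 + y/6)
T(p, o) = -8 + (-7/2 + o/6)/(o + p) (T(p, o) = -8 + ((-13/2 + o/6) + 3)/(o + p) = -8 + (-7/2 + o/6)/(o + p))
(33*T(-7, -11))*(13/1 + A/(-70)) = (33*((-21 - 48*(-7) - 47*(-11))/(6*(-11 - 7))))*(13/1 + 35/(-70)) = (33*((1/6)*(-21 + 336 + 517)/(-18)))*(13*1 + 35*(-1/70)) = (33*((1/6)*(-1/18)*832))*(13 - 1/2) = (33*(-208/27))*(25/2) = -2288/9*25/2 = -28600/9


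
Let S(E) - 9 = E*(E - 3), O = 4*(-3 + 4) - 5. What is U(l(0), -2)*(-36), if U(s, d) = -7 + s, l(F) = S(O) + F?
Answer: -216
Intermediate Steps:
O = -1 (O = 4*1 - 5 = 4 - 5 = -1)
S(E) = 9 + E*(-3 + E) (S(E) = 9 + E*(E - 3) = 9 + E*(-3 + E))
l(F) = 13 + F (l(F) = (9 + (-1)² - 3*(-1)) + F = (9 + 1 + 3) + F = 13 + F)
U(l(0), -2)*(-36) = (-7 + (13 + 0))*(-36) = (-7 + 13)*(-36) = 6*(-36) = -216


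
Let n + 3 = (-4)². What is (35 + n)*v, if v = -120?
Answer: -5760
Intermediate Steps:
n = 13 (n = -3 + (-4)² = -3 + 16 = 13)
(35 + n)*v = (35 + 13)*(-120) = 48*(-120) = -5760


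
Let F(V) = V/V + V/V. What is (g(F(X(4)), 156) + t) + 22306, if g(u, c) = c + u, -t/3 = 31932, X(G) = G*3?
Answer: -73332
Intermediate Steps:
X(G) = 3*G
t = -95796 (t = -3*31932 = -95796)
F(V) = 2 (F(V) = 1 + 1 = 2)
(g(F(X(4)), 156) + t) + 22306 = ((156 + 2) - 95796) + 22306 = (158 - 95796) + 22306 = -95638 + 22306 = -73332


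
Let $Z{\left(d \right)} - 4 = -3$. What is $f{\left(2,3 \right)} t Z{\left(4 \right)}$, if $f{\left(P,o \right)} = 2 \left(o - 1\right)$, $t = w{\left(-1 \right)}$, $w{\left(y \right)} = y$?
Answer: $-4$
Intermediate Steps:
$Z{\left(d \right)} = 1$ ($Z{\left(d \right)} = 4 - 3 = 1$)
$t = -1$
$f{\left(P,o \right)} = -2 + 2 o$ ($f{\left(P,o \right)} = 2 \left(-1 + o\right) = -2 + 2 o$)
$f{\left(2,3 \right)} t Z{\left(4 \right)} = \left(-2 + 2 \cdot 3\right) \left(-1\right) 1 = \left(-2 + 6\right) \left(-1\right) 1 = 4 \left(-1\right) 1 = \left(-4\right) 1 = -4$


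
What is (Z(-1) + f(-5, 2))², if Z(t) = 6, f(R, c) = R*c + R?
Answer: 81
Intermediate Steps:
f(R, c) = R + R*c
(Z(-1) + f(-5, 2))² = (6 - 5*(1 + 2))² = (6 - 5*3)² = (6 - 15)² = (-9)² = 81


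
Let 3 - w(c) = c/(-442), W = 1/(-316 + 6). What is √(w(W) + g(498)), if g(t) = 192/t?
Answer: √109469065609605/5686330 ≈ 1.8400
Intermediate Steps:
W = -1/310 (W = 1/(-310) = -1/310 ≈ -0.0032258)
w(c) = 3 + c/442 (w(c) = 3 - c/(-442) = 3 - c*(-1)/442 = 3 - (-1)*c/442 = 3 + c/442)
√(w(W) + g(498)) = √((3 + (1/442)*(-1/310)) + 192/498) = √((3 - 1/137020) + 192*(1/498)) = √(411059/137020 + 32/83) = √(38502537/11372660) = √109469065609605/5686330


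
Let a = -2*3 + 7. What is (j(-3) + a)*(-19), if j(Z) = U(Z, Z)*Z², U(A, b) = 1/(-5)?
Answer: 76/5 ≈ 15.200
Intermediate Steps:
U(A, b) = -⅕
a = 1 (a = -6 + 7 = 1)
j(Z) = -Z²/5
(j(-3) + a)*(-19) = (-⅕*(-3)² + 1)*(-19) = (-⅕*9 + 1)*(-19) = (-9/5 + 1)*(-19) = -⅘*(-19) = 76/5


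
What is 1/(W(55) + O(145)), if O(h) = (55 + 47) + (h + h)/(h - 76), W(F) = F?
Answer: 69/11123 ≈ 0.0062034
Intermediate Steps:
O(h) = 102 + 2*h/(-76 + h) (O(h) = 102 + (2*h)/(-76 + h) = 102 + 2*h/(-76 + h))
1/(W(55) + O(145)) = 1/(55 + 8*(-969 + 13*145)/(-76 + 145)) = 1/(55 + 8*(-969 + 1885)/69) = 1/(55 + 8*(1/69)*916) = 1/(55 + 7328/69) = 1/(11123/69) = 69/11123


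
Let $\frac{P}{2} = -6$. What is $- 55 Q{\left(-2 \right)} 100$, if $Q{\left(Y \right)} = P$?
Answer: $66000$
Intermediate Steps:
$P = -12$ ($P = 2 \left(-6\right) = -12$)
$Q{\left(Y \right)} = -12$
$- 55 Q{\left(-2 \right)} 100 = \left(-55\right) \left(-12\right) 100 = 660 \cdot 100 = 66000$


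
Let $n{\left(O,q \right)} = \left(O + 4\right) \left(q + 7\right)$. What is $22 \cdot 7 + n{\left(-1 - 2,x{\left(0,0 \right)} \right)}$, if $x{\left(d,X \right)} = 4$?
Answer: $165$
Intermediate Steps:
$n{\left(O,q \right)} = \left(4 + O\right) \left(7 + q\right)$
$22 \cdot 7 + n{\left(-1 - 2,x{\left(0,0 \right)} \right)} = 22 \cdot 7 + \left(28 + 4 \cdot 4 + 7 \left(-1 - 2\right) + \left(-1 - 2\right) 4\right) = 154 + \left(28 + 16 + 7 \left(-3\right) - 12\right) = 154 + \left(28 + 16 - 21 - 12\right) = 154 + 11 = 165$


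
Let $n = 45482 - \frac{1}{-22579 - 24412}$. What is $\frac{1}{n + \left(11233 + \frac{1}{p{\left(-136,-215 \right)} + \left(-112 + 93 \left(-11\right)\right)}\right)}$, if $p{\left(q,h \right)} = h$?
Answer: $\frac{63437850}{3597877617109} \approx 1.7632 \cdot 10^{-5}$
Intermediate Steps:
$n = \frac{2137244663}{46991}$ ($n = 45482 - \frac{1}{-46991} = 45482 - - \frac{1}{46991} = 45482 + \frac{1}{46991} = \frac{2137244663}{46991} \approx 45482.0$)
$\frac{1}{n + \left(11233 + \frac{1}{p{\left(-136,-215 \right)} + \left(-112 + 93 \left(-11\right)\right)}\right)} = \frac{1}{\frac{2137244663}{46991} + \left(11233 + \frac{1}{-215 + \left(-112 + 93 \left(-11\right)\right)}\right)} = \frac{1}{\frac{2137244663}{46991} + \left(11233 + \frac{1}{-215 - 1135}\right)} = \frac{1}{\frac{2137244663}{46991} + \left(11233 + \frac{1}{-1350}\right)} = \frac{1}{\frac{2137244663}{46991} + \left(11233 - \frac{1}{1350}\right)} = \frac{1}{\frac{2137244663}{46991} + \frac{15164549}{1350}} = \frac{1}{\frac{3597877617109}{63437850}} = \frac{63437850}{3597877617109}$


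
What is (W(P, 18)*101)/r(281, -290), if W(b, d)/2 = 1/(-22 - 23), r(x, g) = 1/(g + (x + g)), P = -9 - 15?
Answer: 60398/45 ≈ 1342.2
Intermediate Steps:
P = -24
r(x, g) = 1/(x + 2*g) (r(x, g) = 1/(g + (g + x)) = 1/(x + 2*g))
W(b, d) = -2/45 (W(b, d) = 2/(-22 - 23) = 2/(-45) = 2*(-1/45) = -2/45)
(W(P, 18)*101)/r(281, -290) = (-2/45*101)/(1/(281 + 2*(-290))) = -202/(45*(1/(281 - 580))) = -202/(45*(1/(-299))) = -202/(45*(-1/299)) = -202/45*(-299) = 60398/45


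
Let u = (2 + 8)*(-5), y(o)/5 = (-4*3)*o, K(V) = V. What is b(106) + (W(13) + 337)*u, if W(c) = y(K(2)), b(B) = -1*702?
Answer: -11552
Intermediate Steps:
b(B) = -702
y(o) = -60*o (y(o) = 5*((-4*3)*o) = 5*(-12*o) = -60*o)
u = -50 (u = 10*(-5) = -50)
W(c) = -120 (W(c) = -60*2 = -120)
b(106) + (W(13) + 337)*u = -702 + (-120 + 337)*(-50) = -702 + 217*(-50) = -702 - 10850 = -11552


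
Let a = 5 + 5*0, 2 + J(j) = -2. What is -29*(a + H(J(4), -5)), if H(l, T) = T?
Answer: 0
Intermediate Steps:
J(j) = -4 (J(j) = -2 - 2 = -4)
a = 5 (a = 5 + 0 = 5)
-29*(a + H(J(4), -5)) = -29*(5 - 5) = -29*0 = 0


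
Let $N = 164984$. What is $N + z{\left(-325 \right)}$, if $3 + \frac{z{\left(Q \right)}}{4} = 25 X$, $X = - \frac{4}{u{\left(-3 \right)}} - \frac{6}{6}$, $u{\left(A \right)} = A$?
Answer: $\frac{495016}{3} \approx 1.6501 \cdot 10^{5}$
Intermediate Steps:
$X = \frac{1}{3}$ ($X = - \frac{4}{-3} - \frac{6}{6} = \left(-4\right) \left(- \frac{1}{3}\right) - 1 = \frac{4}{3} - 1 = \frac{1}{3} \approx 0.33333$)
$z{\left(Q \right)} = \frac{64}{3}$ ($z{\left(Q \right)} = -12 + 4 \cdot 25 \cdot \frac{1}{3} = -12 + 4 \cdot \frac{25}{3} = -12 + \frac{100}{3} = \frac{64}{3}$)
$N + z{\left(-325 \right)} = 164984 + \frac{64}{3} = \frac{495016}{3}$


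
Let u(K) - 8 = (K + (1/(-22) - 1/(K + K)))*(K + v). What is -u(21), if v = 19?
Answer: -195248/231 ≈ -845.23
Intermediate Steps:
u(K) = 8 + (19 + K)*(-1/22 + K - 1/(2*K)) (u(K) = 8 + (K + (1/(-22) - 1/(K + K)))*(K + 19) = 8 + (K + (-1/22 - 1/(2*K)))*(19 + K) = 8 + (-1/22 + K - 1/(2*K))*(19 + K) = 8 + (19 + K)*(-1/22 + K - 1/(2*K)))
-u(21) = -(-209 + 21*(146 + 22*21² + 417*21))/(22*21) = -(-209 + 21*(146 + 22*441 + 8757))/(22*21) = -(-209 + 21*(146 + 9702 + 8757))/(22*21) = -(-209 + 21*18605)/(22*21) = -(-209 + 390705)/(22*21) = -390496/(22*21) = -1*195248/231 = -195248/231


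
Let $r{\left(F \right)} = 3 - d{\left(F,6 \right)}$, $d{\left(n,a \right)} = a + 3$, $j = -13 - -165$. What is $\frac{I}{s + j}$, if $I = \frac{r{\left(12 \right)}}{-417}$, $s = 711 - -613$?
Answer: $\frac{1}{102582} \approx 9.7483 \cdot 10^{-6}$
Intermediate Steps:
$j = 152$ ($j = -13 + 165 = 152$)
$s = 1324$ ($s = 711 + 613 = 1324$)
$d{\left(n,a \right)} = 3 + a$
$r{\left(F \right)} = -6$ ($r{\left(F \right)} = 3 - \left(3 + 6\right) = 3 - 9 = -6$)
$I = \frac{2}{139}$ ($I = - \frac{6}{-417} = \left(-6\right) \left(- \frac{1}{417}\right) = \frac{2}{139} \approx 0.014388$)
$\frac{I}{s + j} = \frac{2}{139 \left(1324 + 152\right)} = \frac{2}{139 \cdot 1476} = \frac{2}{139} \cdot \frac{1}{1476} = \frac{1}{102582}$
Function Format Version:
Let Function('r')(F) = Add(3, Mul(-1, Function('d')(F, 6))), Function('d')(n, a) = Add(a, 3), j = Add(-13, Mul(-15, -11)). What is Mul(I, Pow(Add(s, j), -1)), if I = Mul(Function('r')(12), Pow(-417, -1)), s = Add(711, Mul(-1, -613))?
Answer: Rational(1, 102582) ≈ 9.7483e-6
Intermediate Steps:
j = 152 (j = Add(-13, 165) = 152)
s = 1324 (s = Add(711, 613) = 1324)
Function('d')(n, a) = Add(3, a)
Function('r')(F) = -6 (Function('r')(F) = Add(3, Mul(-1, Add(3, 6))) = Add(3, Mul(-1, 9)) = Add(3, -9) = -6)
I = Rational(2, 139) (I = Mul(-6, Pow(-417, -1)) = Mul(-6, Rational(-1, 417)) = Rational(2, 139) ≈ 0.014388)
Mul(I, Pow(Add(s, j), -1)) = Mul(Rational(2, 139), Pow(Add(1324, 152), -1)) = Mul(Rational(2, 139), Pow(1476, -1)) = Mul(Rational(2, 139), Rational(1, 1476)) = Rational(1, 102582)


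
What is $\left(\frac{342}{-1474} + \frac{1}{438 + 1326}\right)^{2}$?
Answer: $\frac{90545022649}{1690176804624} \approx 0.053571$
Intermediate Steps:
$\left(\frac{342}{-1474} + \frac{1}{438 + 1326}\right)^{2} = \left(342 \left(- \frac{1}{1474}\right) + \frac{1}{1764}\right)^{2} = \left(- \frac{171}{737} + \frac{1}{1764}\right)^{2} = \left(- \frac{300907}{1300068}\right)^{2} = \frac{90545022649}{1690176804624}$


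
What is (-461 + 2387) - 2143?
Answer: -217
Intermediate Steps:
(-461 + 2387) - 2143 = 1926 - 2143 = -217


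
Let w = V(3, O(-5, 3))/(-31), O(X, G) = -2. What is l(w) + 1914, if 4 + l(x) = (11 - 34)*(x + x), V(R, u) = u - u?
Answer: 1910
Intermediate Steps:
V(R, u) = 0
w = 0 (w = 0/(-31) = 0*(-1/31) = 0)
l(x) = -4 - 46*x (l(x) = -4 + (11 - 34)*(x + x) = -4 - 46*x)
l(w) + 1914 = (-4 - 46*0) + 1914 = (-4 + 0) + 1914 = -4 + 1914 = 1910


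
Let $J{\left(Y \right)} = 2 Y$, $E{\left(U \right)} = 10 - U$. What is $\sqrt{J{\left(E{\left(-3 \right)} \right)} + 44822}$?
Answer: $4 \sqrt{2803} \approx 211.77$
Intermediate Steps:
$\sqrt{J{\left(E{\left(-3 \right)} \right)} + 44822} = \sqrt{2 \left(10 - -3\right) + 44822} = \sqrt{2 \left(10 + 3\right) + 44822} = \sqrt{2 \cdot 13 + 44822} = \sqrt{26 + 44822} = \sqrt{44848} = 4 \sqrt{2803}$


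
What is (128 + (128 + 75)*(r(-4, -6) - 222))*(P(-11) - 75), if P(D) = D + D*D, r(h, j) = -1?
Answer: -1579935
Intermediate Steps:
P(D) = D + D²
(128 + (128 + 75)*(r(-4, -6) - 222))*(P(-11) - 75) = (128 + (128 + 75)*(-1 - 222))*(-11*(1 - 11) - 75) = (128 + 203*(-223))*(-11*(-10) - 75) = (128 - 45269)*(110 - 75) = -45141*35 = -1579935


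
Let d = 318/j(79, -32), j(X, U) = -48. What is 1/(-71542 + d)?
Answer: -8/572389 ≈ -1.3977e-5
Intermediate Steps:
d = -53/8 (d = 318/(-48) = 318*(-1/48) = -53/8 ≈ -6.6250)
1/(-71542 + d) = 1/(-71542 - 53/8) = 1/(-572389/8) = -8/572389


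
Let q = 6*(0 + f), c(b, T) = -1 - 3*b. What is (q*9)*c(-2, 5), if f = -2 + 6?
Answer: 1080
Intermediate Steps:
f = 4
q = 24 (q = 6*(0 + 4) = 6*4 = 24)
(q*9)*c(-2, 5) = (24*9)*(-1 - 3*(-2)) = 216*(-1 + 6) = 216*5 = 1080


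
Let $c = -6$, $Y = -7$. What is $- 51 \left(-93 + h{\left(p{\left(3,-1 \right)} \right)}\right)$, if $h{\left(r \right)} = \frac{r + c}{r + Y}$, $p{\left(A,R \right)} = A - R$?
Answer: $4709$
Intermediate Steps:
$h{\left(r \right)} = \frac{-6 + r}{-7 + r}$ ($h{\left(r \right)} = \frac{r - 6}{r - 7} = \frac{-6 + r}{-7 + r}$)
$- 51 \left(-93 + h{\left(p{\left(3,-1 \right)} \right)}\right) = - 51 \left(-93 + \frac{-6 + \left(3 - -1\right)}{-7 + \left(3 - -1\right)}\right) = - 51 \left(-93 + \frac{-6 + \left(3 + 1\right)}{-7 + \left(3 + 1\right)}\right) = - 51 \left(-93 + \frac{-6 + 4}{-7 + 4}\right) = - 51 \left(-93 + \frac{1}{-3} \left(-2\right)\right) = - 51 \left(-93 - - \frac{2}{3}\right) = - 51 \left(-93 + \frac{2}{3}\right) = \left(-51\right) \left(- \frac{277}{3}\right) = 4709$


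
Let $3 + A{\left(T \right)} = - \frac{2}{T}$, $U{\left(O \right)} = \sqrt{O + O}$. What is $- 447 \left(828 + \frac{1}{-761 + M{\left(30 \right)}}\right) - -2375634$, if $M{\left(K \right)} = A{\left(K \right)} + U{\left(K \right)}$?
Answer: $\frac{263406858599883}{131341021} + \frac{201150 \sqrt{15}}{131341021} \approx 2.0055 \cdot 10^{6}$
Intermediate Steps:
$U{\left(O \right)} = \sqrt{2} \sqrt{O}$ ($U{\left(O \right)} = \sqrt{2 O} = \sqrt{2} \sqrt{O}$)
$A{\left(T \right)} = -3 - \frac{2}{T}$
$M{\left(K \right)} = -3 - \frac{2}{K} + \sqrt{2} \sqrt{K}$ ($M{\left(K \right)} = \left(-3 - \frac{2}{K}\right) + \sqrt{2} \sqrt{K} = -3 - \frac{2}{K} + \sqrt{2} \sqrt{K}$)
$- 447 \left(828 + \frac{1}{-761 + M{\left(30 \right)}}\right) - -2375634 = - 447 \left(828 + \frac{1}{-761 - \left(3 + \frac{1}{15} - \sqrt{2} \sqrt{30}\right)}\right) - -2375634 = - 447 \left(828 + \frac{1}{-761 - \left(\frac{46}{15} - 2 \sqrt{15}\right)}\right) + 2375634 = - 447 \left(828 + \frac{1}{- \frac{11461}{15} + 2 \sqrt{15}}\right) + 2375634 = \left(-370116 - \frac{447}{- \frac{11461}{15} + 2 \sqrt{15}}\right) + 2375634 = 2005518 - \frac{447}{- \frac{11461}{15} + 2 \sqrt{15}}$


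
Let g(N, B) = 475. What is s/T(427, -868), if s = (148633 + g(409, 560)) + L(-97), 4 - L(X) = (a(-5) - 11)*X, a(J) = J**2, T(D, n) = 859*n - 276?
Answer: -75235/372944 ≈ -0.20173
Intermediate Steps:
T(D, n) = -276 + 859*n
L(X) = 4 - 14*X (L(X) = 4 - ((-5)**2 - 11)*X = 4 - (25 - 11)*X = 4 - 14*X)
s = 150470 (s = (148633 + 475) + (4 - 14*(-97)) = 149108 + (4 + 1358) = 149108 + 1362 = 150470)
s/T(427, -868) = 150470/(-276 + 859*(-868)) = 150470/(-276 - 745612) = 150470/(-745888) = 150470*(-1/745888) = -75235/372944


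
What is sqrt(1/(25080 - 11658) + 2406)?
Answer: sqrt(433441115526)/13422 ≈ 49.051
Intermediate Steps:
sqrt(1/(25080 - 11658) + 2406) = sqrt(1/13422 + 2406) = sqrt(32293333/13422) = sqrt(433441115526)/13422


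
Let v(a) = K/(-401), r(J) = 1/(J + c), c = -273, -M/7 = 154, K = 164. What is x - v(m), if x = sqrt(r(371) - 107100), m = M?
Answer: 164/401 + I*sqrt(20991598)/14 ≈ 0.40898 + 327.26*I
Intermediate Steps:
M = -1078 (M = -7*154 = -1078)
m = -1078
r(J) = 1/(-273 + J) (r(J) = 1/(J - 273) = 1/(-273 + J))
v(a) = -164/401 (v(a) = 164/(-401) = 164*(-1/401) = -164/401)
x = I*sqrt(20991598)/14 (x = sqrt(1/(-273 + 371) - 107100) = sqrt(1/98 - 107100) = sqrt(-10495799/98) = I*sqrt(20991598)/14 ≈ 327.26*I)
x - v(m) = I*sqrt(20991598)/14 - 1*(-164/401) = I*sqrt(20991598)/14 + 164/401 = 164/401 + I*sqrt(20991598)/14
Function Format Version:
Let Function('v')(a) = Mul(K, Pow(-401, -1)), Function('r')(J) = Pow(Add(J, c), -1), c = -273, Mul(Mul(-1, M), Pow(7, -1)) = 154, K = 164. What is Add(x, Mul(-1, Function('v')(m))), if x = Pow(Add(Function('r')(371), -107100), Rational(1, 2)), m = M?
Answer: Add(Rational(164, 401), Mul(Rational(1, 14), I, Pow(20991598, Rational(1, 2)))) ≈ Add(0.40898, Mul(327.26, I))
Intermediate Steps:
M = -1078 (M = Mul(-7, 154) = -1078)
m = -1078
Function('r')(J) = Pow(Add(-273, J), -1) (Function('r')(J) = Pow(Add(J, -273), -1) = Pow(Add(-273, J), -1))
Function('v')(a) = Rational(-164, 401) (Function('v')(a) = Mul(164, Pow(-401, -1)) = Mul(164, Rational(-1, 401)) = Rational(-164, 401))
x = Mul(Rational(1, 14), I, Pow(20991598, Rational(1, 2))) (x = Pow(Add(Pow(Add(-273, 371), -1), -107100), Rational(1, 2)) = Pow(Add(Pow(98, -1), -107100), Rational(1, 2)) = Pow(Add(Rational(1, 98), -107100), Rational(1, 2)) = Pow(Rational(-10495799, 98), Rational(1, 2)) = Mul(Rational(1, 14), I, Pow(20991598, Rational(1, 2))) ≈ Mul(327.26, I))
Add(x, Mul(-1, Function('v')(m))) = Add(Mul(Rational(1, 14), I, Pow(20991598, Rational(1, 2))), Mul(-1, Rational(-164, 401))) = Add(Mul(Rational(1, 14), I, Pow(20991598, Rational(1, 2))), Rational(164, 401)) = Add(Rational(164, 401), Mul(Rational(1, 14), I, Pow(20991598, Rational(1, 2))))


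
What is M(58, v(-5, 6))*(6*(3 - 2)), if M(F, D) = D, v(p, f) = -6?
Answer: -36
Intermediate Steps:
M(58, v(-5, 6))*(6*(3 - 2)) = -36*(3 - 2) = -36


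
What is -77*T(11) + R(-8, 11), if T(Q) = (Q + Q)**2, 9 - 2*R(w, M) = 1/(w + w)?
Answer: -1192431/32 ≈ -37264.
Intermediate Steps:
R(w, M) = 9/2 - 1/(4*w) (R(w, M) = 9/2 - 1/(2*(w + w)) = 9/2 - 1/(2*w)/2 = 9/2 - 1/(4*w))
T(Q) = 4*Q**2 (T(Q) = (2*Q)**2 = 4*Q**2)
-77*T(11) + R(-8, 11) = -308*11**2 + (1/4)*(-1 + 18*(-8))/(-8) = -308*121 + (1/4)*(-1/8)*(-1 - 144) = -77*484 + (1/4)*(-1/8)*(-145) = -37268 + 145/32 = -1192431/32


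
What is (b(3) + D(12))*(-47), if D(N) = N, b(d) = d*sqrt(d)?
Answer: -564 - 141*sqrt(3) ≈ -808.22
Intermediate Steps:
b(d) = d**(3/2)
(b(3) + D(12))*(-47) = (3**(3/2) + 12)*(-47) = (3*sqrt(3) + 12)*(-47) = (12 + 3*sqrt(3))*(-47) = -564 - 141*sqrt(3)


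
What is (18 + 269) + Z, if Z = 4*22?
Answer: 375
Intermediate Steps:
Z = 88
(18 + 269) + Z = (18 + 269) + 88 = 287 + 88 = 375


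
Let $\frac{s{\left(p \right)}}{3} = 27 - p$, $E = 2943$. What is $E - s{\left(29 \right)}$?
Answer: $2949$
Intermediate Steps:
$s{\left(p \right)} = 81 - 3 p$ ($s{\left(p \right)} = 3 \left(27 - p\right) = 81 - 3 p$)
$E - s{\left(29 \right)} = 2943 - \left(81 - 87\right) = 2943 - -6 = 2943 + 6 = 2949$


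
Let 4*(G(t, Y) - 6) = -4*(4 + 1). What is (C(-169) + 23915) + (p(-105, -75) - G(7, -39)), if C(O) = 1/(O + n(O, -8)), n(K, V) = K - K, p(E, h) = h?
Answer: 4028790/169 ≈ 23839.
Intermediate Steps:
G(t, Y) = 1 (G(t, Y) = 6 + (-4*(4 + 1))/4 = 6 + (-4*5)/4 = 6 + (¼)*(-20) = 6 - 5 = 1)
n(K, V) = 0
C(O) = 1/O (C(O) = 1/(O + 0) = 1/O)
(C(-169) + 23915) + (p(-105, -75) - G(7, -39)) = (1/(-169) + 23915) + (-75 - 1*1) = (-1/169 + 23915) + (-75 - 1) = 4041634/169 - 76 = 4028790/169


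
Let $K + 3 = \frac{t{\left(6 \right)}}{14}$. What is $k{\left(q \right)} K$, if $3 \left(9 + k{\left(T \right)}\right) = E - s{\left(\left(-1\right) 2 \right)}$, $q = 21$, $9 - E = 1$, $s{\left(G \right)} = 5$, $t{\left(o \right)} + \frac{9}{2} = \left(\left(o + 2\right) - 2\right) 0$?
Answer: $\frac{186}{7} \approx 26.571$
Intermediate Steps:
$t{\left(o \right)} = - \frac{9}{2}$ ($t{\left(o \right)} = - \frac{9}{2} + \left(\left(o + 2\right) - 2\right) 0 = - \frac{9}{2} + \left(\left(2 + o\right) - 2\right) 0 = - \frac{9}{2} + o 0 = - \frac{9}{2} + 0 = - \frac{9}{2}$)
$E = 8$ ($E = 9 - 1 = 8$)
$k{\left(T \right)} = -8$ ($k{\left(T \right)} = -9 + \frac{8 - 5}{3} = -9 + \frac{1}{3} \cdot 3 = -9 + 1 = -8$)
$K = - \frac{93}{28}$ ($K = -3 - \frac{9}{2 \cdot 14} = -3 - \frac{9}{28} = - \frac{93}{28} \approx -3.3214$)
$k{\left(q \right)} K = \left(-8\right) \left(- \frac{93}{28}\right) = \frac{186}{7}$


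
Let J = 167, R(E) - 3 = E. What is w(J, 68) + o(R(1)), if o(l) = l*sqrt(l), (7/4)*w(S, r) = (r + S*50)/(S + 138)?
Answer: 832/35 ≈ 23.771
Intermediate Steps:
R(E) = 3 + E
w(S, r) = 4*(r + 50*S)/(7*(138 + S)) (w(S, r) = 4*((r + S*50)/(S + 138))/7 = 4*((r + 50*S)/(138 + S))/7 = 4*(r + 50*S)/(7*(138 + S)))
o(l) = l**(3/2)
w(J, 68) + o(R(1)) = 4*(68 + 50*167)/(7*(138 + 167)) + (3 + 1)**(3/2) = (4/7)*(68 + 8350)/305 + 4**(3/2) = (4/7)*(1/305)*8418 + 8 = 552/35 + 8 = 832/35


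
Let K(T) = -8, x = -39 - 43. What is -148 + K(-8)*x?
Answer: 508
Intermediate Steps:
x = -82
-148 + K(-8)*x = -148 - 8*(-82) = -148 + 656 = 508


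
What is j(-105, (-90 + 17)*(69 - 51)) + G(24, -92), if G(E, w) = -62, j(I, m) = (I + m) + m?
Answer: -2795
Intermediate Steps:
j(I, m) = I + 2*m
j(-105, (-90 + 17)*(69 - 51)) + G(24, -92) = (-105 + 2*((-90 + 17)*(69 - 51))) - 62 = (-105 + 2*(-73*18)) - 62 = (-105 + 2*(-1314)) - 62 = (-105 - 2628) - 62 = -2733 - 62 = -2795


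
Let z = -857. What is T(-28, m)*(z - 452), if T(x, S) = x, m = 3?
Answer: 36652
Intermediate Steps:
T(-28, m)*(z - 452) = -28*(-857 - 452) = -28*(-1309) = 36652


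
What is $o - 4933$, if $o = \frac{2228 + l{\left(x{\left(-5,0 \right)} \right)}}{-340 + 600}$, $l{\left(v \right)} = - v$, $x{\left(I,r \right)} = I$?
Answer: $- \frac{1280347}{260} \approx -4924.4$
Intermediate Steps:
$o = \frac{2233}{260}$ ($o = \frac{2228 - -5}{-340 + 600} = \frac{2228 + 5}{260} = 2233 \cdot \frac{1}{260} = \frac{2233}{260} \approx 8.5885$)
$o - 4933 = \frac{2233}{260} - 4933 = - \frac{1280347}{260}$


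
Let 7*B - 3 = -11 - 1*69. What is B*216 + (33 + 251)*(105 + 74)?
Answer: 48460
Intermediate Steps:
B = -11 (B = 3/7 + (-11 - 1*69)/7 = 3/7 + (-11 - 69)/7 = 3/7 + (⅐)*(-80) = 3/7 - 80/7 = -11)
B*216 + (33 + 251)*(105 + 74) = -11*216 + (33 + 251)*(105 + 74) = -2376 + 284*179 = -2376 + 50836 = 48460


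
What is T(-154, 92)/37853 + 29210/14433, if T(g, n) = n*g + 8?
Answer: 901314850/546332349 ≈ 1.6498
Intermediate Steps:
T(g, n) = 8 + g*n (T(g, n) = g*n + 8 = 8 + g*n)
T(-154, 92)/37853 + 29210/14433 = (8 - 154*92)/37853 + 29210/14433 = (8 - 14168)*(1/37853) + 29210*(1/14433) = -14160*1/37853 + 29210/14433 = -14160/37853 + 29210/14433 = 901314850/546332349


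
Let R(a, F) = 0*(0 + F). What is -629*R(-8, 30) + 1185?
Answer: 1185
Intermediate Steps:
R(a, F) = 0 (R(a, F) = 0*F = 0)
-629*R(-8, 30) + 1185 = -629*0 + 1185 = 0 + 1185 = 1185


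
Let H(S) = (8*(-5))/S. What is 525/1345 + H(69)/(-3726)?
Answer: 13502815/34579143 ≈ 0.39049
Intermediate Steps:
H(S) = -40/S
525/1345 + H(69)/(-3726) = 525/1345 - 40/69/(-3726) = 525*(1/1345) - 40*1/69*(-1/3726) = 105/269 - 40/69*(-1/3726) = 105/269 + 20/128547 = 13502815/34579143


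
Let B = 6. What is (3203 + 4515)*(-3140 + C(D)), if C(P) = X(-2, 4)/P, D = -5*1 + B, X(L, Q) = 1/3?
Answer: -72695842/3 ≈ -2.4232e+7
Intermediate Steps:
X(L, Q) = 1/3
D = 1 (D = -5*1 + 6 = -5 + 6 = 1)
C(P) = 1/(3*P)
(3203 + 4515)*(-3140 + C(D)) = (3203 + 4515)*(-3140 + (1/3)/1) = 7718*(-3140 + (1/3)*1) = 7718*(-3140 + 1/3) = 7718*(-9419/3) = -72695842/3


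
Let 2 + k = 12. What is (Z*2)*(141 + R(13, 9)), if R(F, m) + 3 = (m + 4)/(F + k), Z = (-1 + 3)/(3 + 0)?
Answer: 12748/69 ≈ 184.75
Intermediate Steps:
k = 10 (k = -2 + 12 = 10)
Z = ⅔ (Z = 2/3 = 2*(⅓) = ⅔ ≈ 0.66667)
R(F, m) = -3 + (4 + m)/(10 + F) (R(F, m) = -3 + (m + 4)/(F + 10) = -3 + (4 + m)/(10 + F))
(Z*2)*(141 + R(13, 9)) = ((⅔)*2)*(141 + (-26 + 9 - 3*13)/(10 + 13)) = 4*(141 + (-26 + 9 - 39)/23)/3 = 4*(141 + (1/23)*(-56))/3 = 4*(141 - 56/23)/3 = (4/3)*(3187/23) = 12748/69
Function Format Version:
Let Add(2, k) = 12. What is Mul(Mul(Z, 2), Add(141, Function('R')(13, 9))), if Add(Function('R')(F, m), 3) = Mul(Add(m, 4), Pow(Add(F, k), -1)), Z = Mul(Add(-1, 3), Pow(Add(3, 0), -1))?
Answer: Rational(12748, 69) ≈ 184.75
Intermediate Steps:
k = 10 (k = Add(-2, 12) = 10)
Z = Rational(2, 3) (Z = Mul(2, Pow(3, -1)) = Mul(2, Rational(1, 3)) = Rational(2, 3) ≈ 0.66667)
Function('R')(F, m) = Add(-3, Mul(Pow(Add(10, F), -1), Add(4, m))) (Function('R')(F, m) = Add(-3, Mul(Add(m, 4), Pow(Add(F, 10), -1))) = Add(-3, Mul(Add(4, m), Pow(Add(10, F), -1))) = Add(-3, Mul(Pow(Add(10, F), -1), Add(4, m))))
Mul(Mul(Z, 2), Add(141, Function('R')(13, 9))) = Mul(Mul(Rational(2, 3), 2), Add(141, Mul(Pow(Add(10, 13), -1), Add(-26, 9, Mul(-3, 13))))) = Mul(Rational(4, 3), Add(141, Mul(Pow(23, -1), Add(-26, 9, -39)))) = Mul(Rational(4, 3), Add(141, Mul(Rational(1, 23), -56))) = Mul(Rational(4, 3), Add(141, Rational(-56, 23))) = Mul(Rational(4, 3), Rational(3187, 23)) = Rational(12748, 69)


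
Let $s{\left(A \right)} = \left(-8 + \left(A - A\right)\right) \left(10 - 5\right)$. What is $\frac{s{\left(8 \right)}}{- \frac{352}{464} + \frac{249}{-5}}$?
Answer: $\frac{5800}{7331} \approx 0.79116$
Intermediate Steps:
$s{\left(A \right)} = -40$ ($s{\left(A \right)} = \left(-8 + 0\right) 5 = \left(-8\right) 5 = -40$)
$\frac{s{\left(8 \right)}}{- \frac{352}{464} + \frac{249}{-5}} = - \frac{40}{- \frac{352}{464} + \frac{249}{-5}} = - \frac{40}{\left(-352\right) \frac{1}{464} + 249 \left(- \frac{1}{5}\right)} = - \frac{40}{- \frac{22}{29} - \frac{249}{5}} = - \frac{40}{- \frac{7331}{145}} = \left(-40\right) \left(- \frac{145}{7331}\right) = \frac{5800}{7331}$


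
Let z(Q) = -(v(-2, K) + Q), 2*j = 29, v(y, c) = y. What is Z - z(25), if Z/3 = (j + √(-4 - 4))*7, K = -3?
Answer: 655/2 + 42*I*√2 ≈ 327.5 + 59.397*I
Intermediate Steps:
j = 29/2 (j = (½)*29 = 29/2 ≈ 14.500)
z(Q) = 2 - Q (z(Q) = -(-2 + Q) = 2 - Q)
Z = 609/2 + 42*I*√2 (Z = 3*((29/2 + √(-4 - 4))*7) = 3*((29/2 + √(-8))*7) = 3*((29/2 + 2*I*√2)*7) = 3*(203/2 + 14*I*√2) = 609/2 + 42*I*√2 ≈ 304.5 + 59.397*I)
Z - z(25) = (609/2 + 42*I*√2) - (2 - 1*25) = (609/2 + 42*I*√2) - (2 - 25) = (609/2 + 42*I*√2) - 1*(-23) = (609/2 + 42*I*√2) + 23 = 655/2 + 42*I*√2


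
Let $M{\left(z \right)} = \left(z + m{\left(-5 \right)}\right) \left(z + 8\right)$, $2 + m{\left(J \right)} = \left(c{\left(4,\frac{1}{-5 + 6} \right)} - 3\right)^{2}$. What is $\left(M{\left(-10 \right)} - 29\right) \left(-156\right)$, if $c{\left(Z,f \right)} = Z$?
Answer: $1092$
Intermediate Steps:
$m{\left(J \right)} = -1$ ($m{\left(J \right)} = -2 + \left(4 - 3\right)^{2} = -2 + 1^{2} = -2 + 1 = -1$)
$M{\left(z \right)} = \left(-1 + z\right) \left(8 + z\right)$ ($M{\left(z \right)} = \left(z - 1\right) \left(z + 8\right) = \left(-1 + z\right) \left(8 + z\right)$)
$\left(M{\left(-10 \right)} - 29\right) \left(-156\right) = \left(\left(-8 + \left(-10\right)^{2} + 7 \left(-10\right)\right) - 29\right) \left(-156\right) = \left(\left(-8 + 100 - 70\right) - 29\right) \left(-156\right) = \left(22 - 29\right) \left(-156\right) = \left(-7\right) \left(-156\right) = 1092$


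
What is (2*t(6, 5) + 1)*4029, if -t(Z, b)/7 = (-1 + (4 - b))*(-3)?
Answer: -334407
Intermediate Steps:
t(Z, b) = 63 - 21*b (t(Z, b) = -7*(-1 + (4 - b))*(-3) = -7*(3 - b)*(-3) = -7*(-9 + 3*b) = 63 - 21*b)
(2*t(6, 5) + 1)*4029 = (2*(63 - 21*5) + 1)*4029 = (2*(63 - 105) + 1)*4029 = (2*(-42) + 1)*4029 = (-84 + 1)*4029 = -83*4029 = -334407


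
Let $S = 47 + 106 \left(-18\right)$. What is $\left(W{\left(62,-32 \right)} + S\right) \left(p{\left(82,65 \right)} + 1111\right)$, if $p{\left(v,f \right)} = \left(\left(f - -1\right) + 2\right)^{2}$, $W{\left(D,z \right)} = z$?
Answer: $-10856355$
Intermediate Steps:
$p{\left(v,f \right)} = \left(3 + f\right)^{2}$ ($p{\left(v,f \right)} = \left(\left(f + 1\right) + 2\right)^{2} = \left(\left(1 + f\right) + 2\right)^{2} = \left(3 + f\right)^{2}$)
$S = -1861$ ($S = 47 - 1908 = -1861$)
$\left(W{\left(62,-32 \right)} + S\right) \left(p{\left(82,65 \right)} + 1111\right) = \left(-32 - 1861\right) \left(\left(3 + 65\right)^{2} + 1111\right) = - 1893 \left(68^{2} + 1111\right) = - 1893 \left(4624 + 1111\right) = \left(-1893\right) 5735 = -10856355$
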